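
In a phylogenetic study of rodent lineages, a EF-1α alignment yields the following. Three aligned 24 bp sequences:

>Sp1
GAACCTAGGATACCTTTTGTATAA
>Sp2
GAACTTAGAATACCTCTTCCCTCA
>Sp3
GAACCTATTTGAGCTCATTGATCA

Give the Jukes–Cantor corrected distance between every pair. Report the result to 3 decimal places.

d(Sp1,Sp2) = 0.369, d(Sp1,Sp3) = 0.608, d(Sp2,Sp3) = 0.608

Sp1–Sp2: 7/24 sites differ → p ≈ 0.291667, d = −0.75 ln(1 − 0.388889) = 0.369358 ≈ 0.369.
Sp1–Sp3: 10/24 sites differ → p ≈ 0.416667, d = −0.75 ln(1 − 0.555556) = 0.608198 ≈ 0.608.
Sp2–Sp3: 10/24 sites differ → p ≈ 0.416667, d = −0.75 ln(1 − 0.555556) = 0.608198 ≈ 0.608.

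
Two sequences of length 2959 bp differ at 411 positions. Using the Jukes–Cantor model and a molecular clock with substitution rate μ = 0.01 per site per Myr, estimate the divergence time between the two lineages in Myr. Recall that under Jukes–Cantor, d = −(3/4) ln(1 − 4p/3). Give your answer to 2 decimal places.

7.68

p = 411/2959 ≈ 0.138898.
d = −(3/4) ln(1 − 4p/3) = −0.75 ln(1 − 0.185197) = −0.75 ln(0.814803)
  = −0.75 × (-0.204809) = 0.153607 substitutions/site.
Under a molecular clock d = 2μt, so t = d/(2μ) = 0.153607 / (2 × 0.01) = 7.68 Myr.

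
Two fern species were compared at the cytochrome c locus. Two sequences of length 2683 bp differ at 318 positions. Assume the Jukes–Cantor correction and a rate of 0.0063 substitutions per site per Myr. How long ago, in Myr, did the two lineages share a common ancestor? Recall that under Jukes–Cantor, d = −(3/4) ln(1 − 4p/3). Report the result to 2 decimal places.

10.24

p = 318/2683 ≈ 0.118524.
d = −(3/4) ln(1 − 4p/3) = −0.75 ln(1 − 0.158032) = −0.75 ln(0.841968)
  = −0.75 × (-0.172013) = 0.129010 substitutions/site.
Under a molecular clock d = 2μt, so t = d/(2μ) = 0.129010 / (2 × 0.0063) = 10.24 Myr.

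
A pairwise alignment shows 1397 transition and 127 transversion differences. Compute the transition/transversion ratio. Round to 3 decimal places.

11.000

R = 1397/127 = 11.000.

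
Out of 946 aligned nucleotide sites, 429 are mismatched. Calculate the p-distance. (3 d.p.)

p = 429/946 = 0.453488… ≈ 0.453 (to 3 d.p.).

0.453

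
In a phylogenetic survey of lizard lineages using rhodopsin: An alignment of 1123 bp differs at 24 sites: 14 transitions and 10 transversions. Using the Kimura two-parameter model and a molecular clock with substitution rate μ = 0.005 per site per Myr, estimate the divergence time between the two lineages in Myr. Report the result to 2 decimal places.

2.17

P = 14/1123 ≈ 0.012467 and Q = 10/1123 ≈ 0.008905.
Under the Kimura two-parameter model, d = −½ ln(1 − 2P − Q) − ¼ ln(1 − 2Q).
1 − 2P − Q = 0.966161, giving −½ ln(0.966161) = 0.017212.
1 − 2Q = 0.98219, giving −¼ ln(0.98219) = 0.004493.
d = 0.017212 + 0.004493 = 0.021705.
Under a molecular clock d = 2μt, so t = d/(2μ) = 0.021705 / (2 × 0.005) = 2.17 Myr.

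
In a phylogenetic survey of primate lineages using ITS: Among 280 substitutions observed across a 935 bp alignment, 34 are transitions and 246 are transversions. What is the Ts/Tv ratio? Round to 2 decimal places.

R = 34/246 = 0.138211… ≈ 0.14 (to 2 d.p.).

0.14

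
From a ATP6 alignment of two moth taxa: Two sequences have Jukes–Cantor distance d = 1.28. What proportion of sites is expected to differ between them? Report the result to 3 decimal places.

0.614

p = (3/4)(1 − e^(−4d/3)) = 0.75 × (1 − e^(-1.706667)) = 0.75 × (1 − 0.181470) = 0.613898.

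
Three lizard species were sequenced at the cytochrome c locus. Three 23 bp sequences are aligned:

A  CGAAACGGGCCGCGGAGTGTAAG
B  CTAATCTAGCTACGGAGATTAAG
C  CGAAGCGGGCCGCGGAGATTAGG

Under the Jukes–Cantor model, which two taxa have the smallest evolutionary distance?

A and C

A–B: 8/23 differ, p = 0.348, d = 0.467.
A–C: 4/23 differ, p = 0.174, d = 0.198.
B–C: 7/23 differ, p = 0.304, d = 0.390.
The smallest distance is between A and C.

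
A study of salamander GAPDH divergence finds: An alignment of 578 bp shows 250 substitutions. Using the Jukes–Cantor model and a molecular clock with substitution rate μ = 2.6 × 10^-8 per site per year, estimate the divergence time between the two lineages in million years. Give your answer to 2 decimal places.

12.40

p = 250/578 ≈ 0.432526.
d = −(3/4) ln(1 − 4p/3) = −0.75 ln(1 − 0.576701) = −0.75 ln(0.423299)
  = −0.75 × (-0.859676) = 0.644757 substitutions/site.
Under a molecular clock d = 2μt, so t = d/(2μ) = 0.644757 / (2 × 2.6 × 10^-8) = 12.40 million years.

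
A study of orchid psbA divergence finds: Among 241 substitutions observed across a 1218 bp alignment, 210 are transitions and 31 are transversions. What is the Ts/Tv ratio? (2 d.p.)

6.77

R = 210/31 = 6.774193… ≈ 6.77 (to 2 d.p.).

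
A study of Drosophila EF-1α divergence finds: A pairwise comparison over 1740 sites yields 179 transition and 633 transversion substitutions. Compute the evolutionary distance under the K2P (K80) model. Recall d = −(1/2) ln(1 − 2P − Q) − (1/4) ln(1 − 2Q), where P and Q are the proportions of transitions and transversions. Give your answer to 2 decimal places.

P = 179/1740 ≈ 0.102874 and Q = 633/1740 ≈ 0.363793.
Under the Kimura two-parameter model, d = −½ ln(1 − 2P − Q) − ¼ ln(1 − 2Q).
1 − 2P − Q = 0.430459, giving −½ ln(0.430459) = 0.421452.
1 − 2Q = 0.272414, giving −¼ ln(0.272414) = 0.325108.
d = 0.421452 + 0.325108 = 0.746560.

0.75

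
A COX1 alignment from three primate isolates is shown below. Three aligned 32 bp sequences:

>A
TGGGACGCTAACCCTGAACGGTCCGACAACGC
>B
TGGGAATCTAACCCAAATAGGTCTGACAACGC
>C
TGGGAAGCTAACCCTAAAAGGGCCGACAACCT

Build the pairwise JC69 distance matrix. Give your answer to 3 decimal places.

A–B: 7/32 sites differ → p = 0.21875, d = −0.75 ln(1 − 0.291667) = 0.258631 ≈ 0.259.
A–C: 6/32 sites differ → p = 0.1875, d = −0.75 ln(1 − 0.25) = 0.215762 ≈ 0.216.
B–C: 7/32 sites differ → p = 0.21875, d = −0.75 ln(1 − 0.291667) = 0.258631 ≈ 0.259.

d(A,B) = 0.259, d(A,C) = 0.216, d(B,C) = 0.259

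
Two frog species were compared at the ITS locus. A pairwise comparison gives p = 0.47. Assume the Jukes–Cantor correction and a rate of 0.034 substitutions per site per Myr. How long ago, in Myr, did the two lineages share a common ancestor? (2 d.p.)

d = −(3/4) ln(1 − 4p/3) = −0.75 ln(1 − 0.626667) = −0.75 ln(0.373333)
  = −0.75 × (-0.985284) = 0.738963 substitutions/site.
Under a molecular clock d = 2μt, so t = d/(2μ) = 0.738963 / (2 × 0.034) = 10.87 Myr.

10.87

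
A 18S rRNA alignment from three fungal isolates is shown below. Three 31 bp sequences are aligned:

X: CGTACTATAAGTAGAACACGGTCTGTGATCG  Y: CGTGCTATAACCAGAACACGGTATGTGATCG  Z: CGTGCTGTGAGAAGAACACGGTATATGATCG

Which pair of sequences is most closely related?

X–Y: 4/31 differ, p = 0.129, d = 0.142.
X–Z: 6/31 differ, p = 0.194, d = 0.224.
Y–Z: 5/31 differ, p = 0.161, d = 0.182.
The smallest distance is between X and Y.

X and Y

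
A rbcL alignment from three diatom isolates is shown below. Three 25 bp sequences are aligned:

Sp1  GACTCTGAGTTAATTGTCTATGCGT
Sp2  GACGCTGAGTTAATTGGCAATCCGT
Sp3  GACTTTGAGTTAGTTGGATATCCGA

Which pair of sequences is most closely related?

Sp1–Sp2: 4/25 differ, p = 0.160, d = 0.180.
Sp1–Sp3: 6/25 differ, p = 0.240, d = 0.289.
Sp2–Sp3: 6/25 differ, p = 0.240, d = 0.289.
The smallest distance is between Sp1 and Sp2.

Sp1 and Sp2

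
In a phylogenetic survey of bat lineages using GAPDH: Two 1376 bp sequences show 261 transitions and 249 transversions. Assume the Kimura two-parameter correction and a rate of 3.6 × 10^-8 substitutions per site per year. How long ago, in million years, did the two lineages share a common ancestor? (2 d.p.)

P = 261/1376 ≈ 0.18968 and Q = 249/1376 ≈ 0.180959.
Under the Kimura two-parameter model, d = −½ ln(1 − 2P − Q) − ¼ ln(1 − 2Q).
1 − 2P − Q = 0.439681, giving −½ ln(0.439681) = 0.410853.
1 − 2Q = 0.638082, giving −¼ ln(0.638082) = 0.112322.
d = 0.410853 + 0.112322 = 0.523175.
Under a molecular clock d = 2μt, so t = d/(2μ) = 0.523175 / (2 × 3.6 × 10^-8) = 7.27 million years.

7.27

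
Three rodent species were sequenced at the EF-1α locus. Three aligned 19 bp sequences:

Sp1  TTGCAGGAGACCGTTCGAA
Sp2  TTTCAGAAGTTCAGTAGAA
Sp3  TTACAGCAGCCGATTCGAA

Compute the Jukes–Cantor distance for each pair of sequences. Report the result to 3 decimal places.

Sp1–Sp2: 7/19 sites differ → p ≈ 0.368421, d = −0.75 ln(1 − 0.491228) = 0.506816 ≈ 0.507.
Sp1–Sp3: 5/19 sites differ → p ≈ 0.263158, d = −0.75 ln(1 − 0.350877) = 0.324100 ≈ 0.324.
Sp2–Sp3: 7/19 sites differ → p ≈ 0.368421, d = −0.75 ln(1 − 0.491228) = 0.506816 ≈ 0.507.

d(Sp1,Sp2) = 0.507, d(Sp1,Sp3) = 0.324, d(Sp2,Sp3) = 0.507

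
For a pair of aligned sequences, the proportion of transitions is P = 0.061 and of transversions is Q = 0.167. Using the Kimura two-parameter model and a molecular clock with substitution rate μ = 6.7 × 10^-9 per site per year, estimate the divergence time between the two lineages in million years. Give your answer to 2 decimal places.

20.31

Under the Kimura two-parameter model, d = −½ ln(1 − 2P − Q) − ¼ ln(1 − 2Q).
1 − 2P − Q = 0.711, giving −½ ln(0.711) = 0.170541.
1 − 2Q = 0.666, giving −¼ ln(0.666) = 0.101616.
d = 0.170541 + 0.101616 = 0.272157.
Under a molecular clock d = 2μt, so t = d/(2μ) = 0.272157 / (2 × 6.7 × 10^-9) = 20.31 million years.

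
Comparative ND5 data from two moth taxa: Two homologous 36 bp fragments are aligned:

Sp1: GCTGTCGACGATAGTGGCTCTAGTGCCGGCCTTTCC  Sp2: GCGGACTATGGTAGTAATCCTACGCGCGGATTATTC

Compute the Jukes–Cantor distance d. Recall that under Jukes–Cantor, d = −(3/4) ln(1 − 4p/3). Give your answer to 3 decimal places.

The sequences differ at 17 of 36 sites, so p = 17/36 ≈ 0.472222.
d = −(3/4) ln(1 − 4p/3) = −0.75 ln(1 − 0.629629) = −0.75 ln(0.370371)
  = −0.75 × (-0.993250) = 0.744938 substitutions/site.

0.745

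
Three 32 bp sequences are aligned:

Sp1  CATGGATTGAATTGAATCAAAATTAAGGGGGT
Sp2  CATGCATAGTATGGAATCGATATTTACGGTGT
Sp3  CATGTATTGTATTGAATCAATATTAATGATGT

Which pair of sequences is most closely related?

Sp1 and Sp3

Sp1–Sp2: 9/32 differ, p = 0.281, d = 0.353.
Sp1–Sp3: 6/32 differ, p = 0.188, d = 0.216.
Sp2–Sp3: 7/32 differ, p = 0.219, d = 0.259.
The smallest distance is between Sp1 and Sp3.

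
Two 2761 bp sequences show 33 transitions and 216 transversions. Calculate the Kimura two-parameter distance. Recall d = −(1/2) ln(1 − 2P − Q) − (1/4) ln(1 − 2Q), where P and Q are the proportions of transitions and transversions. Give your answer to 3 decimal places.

0.096

P = 33/2761 ≈ 0.011952 and Q = 216/2761 ≈ 0.078233.
Under the Kimura two-parameter model, d = −½ ln(1 − 2P − Q) − ¼ ln(1 − 2Q).
1 − 2P − Q = 0.897863, giving −½ ln(0.897863) = 0.053869.
1 − 2Q = 0.843534, giving −¼ ln(0.843534) = 0.042539.
d = 0.053869 + 0.042539 = 0.096408.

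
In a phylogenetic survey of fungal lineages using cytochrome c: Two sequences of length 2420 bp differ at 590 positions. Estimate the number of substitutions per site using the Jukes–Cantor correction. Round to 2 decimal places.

0.29

p = 590/2420 ≈ 0.243802.
d = −(3/4) ln(1 − 4p/3) = −0.75 ln(1 − 0.325069) = −0.75 ln(0.674931)
  = −0.75 × (-0.393145) = 0.294859 substitutions/site.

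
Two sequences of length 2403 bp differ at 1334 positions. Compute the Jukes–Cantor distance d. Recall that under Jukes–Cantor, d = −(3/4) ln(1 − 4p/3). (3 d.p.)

1.011

p = 1334/2403 ≈ 0.555139.
d = −(3/4) ln(1 − 4p/3) = −0.75 ln(1 − 0.740185) = −0.75 ln(0.259815)
  = −0.75 × (-1.347785) = 1.010839 substitutions/site.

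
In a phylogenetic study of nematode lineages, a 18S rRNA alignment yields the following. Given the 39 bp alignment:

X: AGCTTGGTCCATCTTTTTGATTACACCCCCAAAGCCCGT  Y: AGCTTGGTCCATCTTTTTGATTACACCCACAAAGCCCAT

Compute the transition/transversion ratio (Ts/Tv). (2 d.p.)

1.00

Transitions are A↔G and C↔T; transversions are all other mismatches.
Transitions: 1. Transversions: 1.
R = 1/1 = 1.00.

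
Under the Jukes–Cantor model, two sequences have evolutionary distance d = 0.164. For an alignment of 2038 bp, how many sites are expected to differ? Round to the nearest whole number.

Invert JC69: p = (3/4)(1 − e^(−4d/3)) = 0.75 × (1 − e^(-0.218667)) = 0.75 × (1 − 0.803589) = 0.147308.
Expected differing sites = pL ≈ 0.147308 × 2038 = 300.213704 ≈ 300.

300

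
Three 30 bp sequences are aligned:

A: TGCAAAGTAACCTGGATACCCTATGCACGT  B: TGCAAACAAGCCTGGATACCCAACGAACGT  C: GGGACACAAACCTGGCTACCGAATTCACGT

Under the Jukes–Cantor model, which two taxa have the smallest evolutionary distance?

A and B

A–B: 6/30 differ, p = 0.200, d = 0.233.
A–C: 9/30 differ, p = 0.300, d = 0.383.
B–C: 9/30 differ, p = 0.300, d = 0.383.
The smallest distance is between A and B.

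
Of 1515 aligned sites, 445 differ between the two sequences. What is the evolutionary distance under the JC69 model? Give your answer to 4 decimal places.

p = 445/1515 ≈ 0.293729.
d = −(3/4) ln(1 − 4p/3) = −0.75 ln(1 − 0.391639) = −0.75 ln(0.608361)
  = −0.75 × (-0.496987) = 0.372740 substitutions/site.

0.3727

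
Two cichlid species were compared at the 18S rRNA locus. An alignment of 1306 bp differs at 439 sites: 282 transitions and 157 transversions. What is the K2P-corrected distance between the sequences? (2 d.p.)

0.47

P = 282/1306 ≈ 0.215926 and Q = 157/1306 ≈ 0.120214.
Under the Kimura two-parameter model, d = −½ ln(1 − 2P − Q) − ¼ ln(1 − 2Q).
1 − 2P − Q = 0.447934, giving −½ ln(0.447934) = 0.401555.
1 − 2Q = 0.759572, giving −¼ ln(0.759572) = 0.068750.
d = 0.401555 + 0.068750 = 0.470305.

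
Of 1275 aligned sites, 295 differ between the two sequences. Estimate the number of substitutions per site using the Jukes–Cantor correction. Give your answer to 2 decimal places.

p = 295/1275 ≈ 0.231373.
d = −(3/4) ln(1 − 4p/3) = −0.75 ln(1 − 0.308497) = −0.75 ln(0.691503)
  = −0.75 × (-0.368888) = 0.276666 substitutions/site.

0.28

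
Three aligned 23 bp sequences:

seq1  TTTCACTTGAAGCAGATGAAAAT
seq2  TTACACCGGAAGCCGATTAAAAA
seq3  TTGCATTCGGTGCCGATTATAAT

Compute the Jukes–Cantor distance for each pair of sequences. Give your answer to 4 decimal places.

d(seq1,seq2) = 0.3206, d(seq1,seq3) = 0.4674, d(seq2,seq3) = 0.4674

seq1–seq2: 6/23 sites differ → p ≈ 0.26087, d = −0.75 ln(1 − 0.347827) = 0.320584 ≈ 0.3206.
seq1–seq3: 8/23 sites differ → p ≈ 0.347826, d = −0.75 ln(1 − 0.463768) = 0.467391 ≈ 0.4674.
seq2–seq3: 8/23 sites differ → p ≈ 0.347826, d = −0.75 ln(1 − 0.463768) = 0.467391 ≈ 0.4674.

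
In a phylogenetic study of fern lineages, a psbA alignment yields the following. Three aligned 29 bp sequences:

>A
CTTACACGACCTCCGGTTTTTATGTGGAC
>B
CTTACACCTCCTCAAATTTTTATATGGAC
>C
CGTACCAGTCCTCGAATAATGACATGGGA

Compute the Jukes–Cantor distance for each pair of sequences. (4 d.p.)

A–B: 6/29 sites differ → p ≈ 0.206897, d = −0.75 ln(1 − 0.275863) = 0.242081 ≈ 0.2421.
A–C: 14/29 sites differ → p ≈ 0.482759, d = −0.75 ln(1 − 0.643679) = 0.773942 ≈ 0.7739.
B–C: 11/29 sites differ → p ≈ 0.37931, d = −0.75 ln(1 − 0.505747) = 0.528531 ≈ 0.5285.

d(A,B) = 0.2421, d(A,C) = 0.7739, d(B,C) = 0.5285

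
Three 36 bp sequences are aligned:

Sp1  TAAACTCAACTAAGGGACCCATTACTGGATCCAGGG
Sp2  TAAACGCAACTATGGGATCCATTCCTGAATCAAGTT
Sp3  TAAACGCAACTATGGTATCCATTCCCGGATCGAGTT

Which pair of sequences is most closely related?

Sp2 and Sp3

Sp1–Sp2: 8/36 differ, p = 0.222, d = 0.264.
Sp1–Sp3: 9/36 differ, p = 0.250, d = 0.304.
Sp2–Sp3: 4/36 differ, p = 0.111, d = 0.120.
The smallest distance is between Sp2 and Sp3.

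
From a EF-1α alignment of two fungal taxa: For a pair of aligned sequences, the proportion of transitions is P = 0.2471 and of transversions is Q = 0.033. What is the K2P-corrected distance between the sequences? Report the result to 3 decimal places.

0.392

Under the Kimura two-parameter model, d = −½ ln(1 − 2P − Q) − ¼ ln(1 − 2Q).
1 − 2P − Q = 0.4728, giving −½ ln(0.4728) = 0.374541.
1 − 2Q = 0.934, giving −¼ ln(0.934) = 0.017070.
d = 0.374541 + 0.017070 = 0.391611.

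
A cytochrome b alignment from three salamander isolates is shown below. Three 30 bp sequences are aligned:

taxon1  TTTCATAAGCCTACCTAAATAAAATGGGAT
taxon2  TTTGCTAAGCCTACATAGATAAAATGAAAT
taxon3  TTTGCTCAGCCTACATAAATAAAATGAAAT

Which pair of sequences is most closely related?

taxon2 and taxon3

taxon1–taxon2: 6/30 differ, p = 0.200, d = 0.233.
taxon1–taxon3: 6/30 differ, p = 0.200, d = 0.233.
taxon2–taxon3: 2/30 differ, p = 0.067, d = 0.070.
The smallest distance is between taxon2 and taxon3.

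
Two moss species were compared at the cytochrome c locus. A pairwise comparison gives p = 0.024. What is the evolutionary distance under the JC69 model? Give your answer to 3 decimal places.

d = −(3/4) ln(1 − 4p/3) = −0.75 ln(1 − 0.032) = −0.75 ln(0.968)
  = −0.75 × (-0.032523) = 0.024392 substitutions/site.

0.024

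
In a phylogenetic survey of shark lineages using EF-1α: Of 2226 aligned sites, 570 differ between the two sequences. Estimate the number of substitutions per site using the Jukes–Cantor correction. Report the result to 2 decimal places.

p = 570/2226 ≈ 0.256065.
d = −(3/4) ln(1 − 4p/3) = −0.75 ln(1 − 0.34142) = −0.75 ln(0.65858)
  = −0.75 × (-0.417669) = 0.313252 substitutions/site.

0.31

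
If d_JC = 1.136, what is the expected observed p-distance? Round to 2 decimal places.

0.59

p = (3/4)(1 − e^(−4d/3)) = 0.75 × (1 − e^(-1.514667)) = 0.75 × (1 − 0.219881) = 0.585089.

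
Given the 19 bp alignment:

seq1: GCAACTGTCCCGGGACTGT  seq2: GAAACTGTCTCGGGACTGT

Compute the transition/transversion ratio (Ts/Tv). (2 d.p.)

1.00

Transitions are A↔G and C↔T; transversions are all other mismatches.
Transitions: 1. Transversions: 1.
R = 1/1 = 1.00.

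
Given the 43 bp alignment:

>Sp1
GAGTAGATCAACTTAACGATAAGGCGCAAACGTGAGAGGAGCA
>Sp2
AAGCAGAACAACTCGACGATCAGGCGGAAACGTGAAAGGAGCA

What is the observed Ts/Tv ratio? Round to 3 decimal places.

1.667

Transitions are A↔G and C↔T; transversions are all other mismatches.
Transitions: 5. Transversions: 3.
R = 5/3 = 1.666666… ≈ 1.667 (to 3 d.p.).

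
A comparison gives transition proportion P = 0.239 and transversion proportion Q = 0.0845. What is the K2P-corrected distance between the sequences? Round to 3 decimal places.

Under the Kimura two-parameter model, d = −½ ln(1 − 2P − Q) − ¼ ln(1 − 2Q).
1 − 2P − Q = 0.4375, giving −½ ln(0.4375) = 0.413339.
1 − 2Q = 0.831, giving −¼ ln(0.831) = 0.046281.
d = 0.413339 + 0.046281 = 0.459620.

0.460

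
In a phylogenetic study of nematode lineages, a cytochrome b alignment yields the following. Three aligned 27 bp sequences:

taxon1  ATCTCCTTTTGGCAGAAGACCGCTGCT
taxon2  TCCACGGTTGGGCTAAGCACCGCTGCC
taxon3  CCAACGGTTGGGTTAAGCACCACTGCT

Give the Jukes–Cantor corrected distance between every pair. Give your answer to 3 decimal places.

taxon1–taxon2: 11/27 sites differ → p ≈ 0.407407, d = −0.75 ln(1 − 0.543209) = 0.587647 ≈ 0.588.
taxon1–taxon3: 13/27 sites differ → p ≈ 0.481481, d = −0.75 ln(1 − 0.641975) = 0.770364 ≈ 0.770.
taxon2–taxon3: 5/27 sites differ → p ≈ 0.185185, d = −0.75 ln(1 − 0.246913) = 0.212681 ≈ 0.213.

d(taxon1,taxon2) = 0.588, d(taxon1,taxon3) = 0.770, d(taxon2,taxon3) = 0.213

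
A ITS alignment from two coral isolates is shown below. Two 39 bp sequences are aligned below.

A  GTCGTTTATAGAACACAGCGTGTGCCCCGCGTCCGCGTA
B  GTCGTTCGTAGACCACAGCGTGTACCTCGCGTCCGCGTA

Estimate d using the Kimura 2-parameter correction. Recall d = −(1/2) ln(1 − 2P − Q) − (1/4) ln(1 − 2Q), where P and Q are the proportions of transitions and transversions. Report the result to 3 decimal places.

0.144

Of 39 sites, 4 differences are transitions and 1 are transversions, so P = 4/39 ≈ 0.102564 and Q = 1/39 ≈ 0.025641.
Under the Kimura two-parameter model, d = −½ ln(1 − 2P − Q) − ¼ ln(1 − 2Q).
1 − 2P − Q = 0.769231, giving −½ ln(0.769231) = 0.131182.
1 − 2Q = 0.948718, giving −¼ ln(0.948718) = 0.013161.
d = 0.131182 + 0.013161 = 0.144343.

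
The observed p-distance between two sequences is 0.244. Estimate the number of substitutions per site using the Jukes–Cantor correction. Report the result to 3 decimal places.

d = −(3/4) ln(1 − 4p/3) = −0.75 ln(1 − 0.325333) = −0.75 ln(0.674667)
  = −0.75 × (-0.393536) = 0.295152 substitutions/site.

0.295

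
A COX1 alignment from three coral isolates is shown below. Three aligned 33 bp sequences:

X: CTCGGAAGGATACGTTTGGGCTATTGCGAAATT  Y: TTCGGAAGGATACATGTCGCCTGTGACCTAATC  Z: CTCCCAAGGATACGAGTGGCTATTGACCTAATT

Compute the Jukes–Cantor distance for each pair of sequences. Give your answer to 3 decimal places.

X–Y: 11/33 sites differ → p ≈ 0.333333, d = −0.75 ln(1 − 0.444444) = 0.440839 ≈ 0.441.
X–Z: 12/33 sites differ → p ≈ 0.363636, d = −0.75 ln(1 − 0.484848) = 0.497470 ≈ 0.497.
Y–Z: 10/33 sites differ → p ≈ 0.30303, d = −0.75 ln(1 − 0.40404) = 0.388186 ≈ 0.388.

d(X,Y) = 0.441, d(X,Z) = 0.497, d(Y,Z) = 0.388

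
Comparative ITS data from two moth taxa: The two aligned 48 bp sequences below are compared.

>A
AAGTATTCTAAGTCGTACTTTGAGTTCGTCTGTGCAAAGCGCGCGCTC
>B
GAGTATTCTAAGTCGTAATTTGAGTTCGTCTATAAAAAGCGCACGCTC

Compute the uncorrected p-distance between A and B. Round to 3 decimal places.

0.125

The sequences differ at 6 of 48 positions (sites 1, 18, 32, 34, 35, 43).
p = 6/48 = 0.125.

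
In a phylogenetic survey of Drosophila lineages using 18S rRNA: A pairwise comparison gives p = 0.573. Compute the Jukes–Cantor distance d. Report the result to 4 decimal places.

d = −(3/4) ln(1 − 4p/3) = −0.75 ln(1 − 0.764) = −0.75 ln(0.236)
  = −0.75 × (-1.443923) = 1.082942 substitutions/site.

1.0829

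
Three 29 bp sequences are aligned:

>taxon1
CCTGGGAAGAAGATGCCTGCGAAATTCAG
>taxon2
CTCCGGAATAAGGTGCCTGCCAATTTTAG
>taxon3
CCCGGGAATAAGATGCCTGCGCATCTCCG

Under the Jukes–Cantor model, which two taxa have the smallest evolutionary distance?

taxon1–taxon2: 8/29 differ, p = 0.276, d = 0.344.
taxon1–taxon3: 6/29 differ, p = 0.207, d = 0.242.
taxon2–taxon3: 8/29 differ, p = 0.276, d = 0.344.
The smallest distance is between taxon1 and taxon3.

taxon1 and taxon3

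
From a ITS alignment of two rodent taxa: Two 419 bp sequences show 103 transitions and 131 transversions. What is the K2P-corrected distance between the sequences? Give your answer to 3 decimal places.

P = 103/419 ≈ 0.245823 and Q = 131/419 ≈ 0.312649.
Under the Kimura two-parameter model, d = −½ ln(1 − 2P − Q) − ¼ ln(1 − 2Q).
1 − 2P − Q = 0.195705, giving −½ ln(0.195705) = 0.815573.
1 − 2Q = 0.374702, giving −¼ ln(0.374702) = 0.245406.
d = 0.815573 + 0.245406 = 1.060979.

1.061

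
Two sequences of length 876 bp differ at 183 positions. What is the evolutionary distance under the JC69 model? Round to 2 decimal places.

0.24

p = 183/876 ≈ 0.208904.
d = −(3/4) ln(1 − 4p/3) = −0.75 ln(1 − 0.278539) = −0.75 ln(0.721461)
  = −0.75 × (-0.326477) = 0.244858 substitutions/site.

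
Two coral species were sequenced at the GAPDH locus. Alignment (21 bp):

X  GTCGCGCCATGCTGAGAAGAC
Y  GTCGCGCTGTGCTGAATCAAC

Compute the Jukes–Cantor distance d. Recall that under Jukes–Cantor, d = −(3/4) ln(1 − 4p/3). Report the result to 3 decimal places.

The sequences differ at 6 of 21 sites (8, 9, 16, 17, 18, 19), so p = 6/21 ≈ 0.285714.
d = −(3/4) ln(1 − 4p/3) = −0.75 ln(1 − 0.380952) = −0.75 ln(0.619048)
  = −0.75 × (-0.479572) = 0.359679 substitutions/site.

0.360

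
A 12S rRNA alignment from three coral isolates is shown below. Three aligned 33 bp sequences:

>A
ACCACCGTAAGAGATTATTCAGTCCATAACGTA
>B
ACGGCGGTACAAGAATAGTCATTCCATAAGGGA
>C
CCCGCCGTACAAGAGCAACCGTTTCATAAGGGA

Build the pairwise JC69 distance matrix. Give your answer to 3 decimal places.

d(A,B) = 0.388, d(A,C) = 0.559, d(B,C) = 0.339

A–B: 10/33 sites differ → p ≈ 0.30303, d = −0.75 ln(1 − 0.40404) = 0.388186 ≈ 0.388.
A–C: 13/33 sites differ → p ≈ 0.393939, d = −0.75 ln(1 − 0.525252) = 0.558728 ≈ 0.559.
B–C: 9/33 sites differ → p ≈ 0.272727, d = −0.75 ln(1 − 0.363636) = 0.338988 ≈ 0.339.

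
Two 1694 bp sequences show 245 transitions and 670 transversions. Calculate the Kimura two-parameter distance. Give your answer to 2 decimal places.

0.97

P = 245/1694 ≈ 0.144628 and Q = 670/1694 ≈ 0.395514.
Under the Kimura two-parameter model, d = −½ ln(1 − 2P − Q) − ¼ ln(1 − 2Q).
1 − 2P − Q = 0.31523, giving −½ ln(0.31523) = 0.577226.
1 − 2Q = 0.208972, giving −¼ ln(0.208972) = 0.391389.
d = 0.577226 + 0.391389 = 0.968615.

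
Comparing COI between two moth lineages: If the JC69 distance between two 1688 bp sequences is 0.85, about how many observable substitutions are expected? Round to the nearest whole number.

Invert JC69: p = (3/4)(1 − e^(−4d/3)) = 0.75 × (1 − e^(-1.133333)) = 0.75 × (1 − 0.321958) = 0.508532.
Expected differing sites = pL ≈ 0.508532 × 1688 = 858.402016 ≈ 858.

858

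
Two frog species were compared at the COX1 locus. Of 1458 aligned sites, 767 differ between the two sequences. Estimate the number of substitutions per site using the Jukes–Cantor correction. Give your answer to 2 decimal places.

0.91

p = 767/1458 ≈ 0.526063.
d = −(3/4) ln(1 − 4p/3) = −0.75 ln(1 − 0.701417) = −0.75 ln(0.298583)
  = −0.75 × (-1.208707) = 0.906530 substitutions/site.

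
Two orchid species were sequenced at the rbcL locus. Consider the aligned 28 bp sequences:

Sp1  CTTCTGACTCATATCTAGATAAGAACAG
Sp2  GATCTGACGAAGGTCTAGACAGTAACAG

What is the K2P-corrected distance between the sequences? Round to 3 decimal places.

Of 28 sites, 3 differences are transitions and 6 are transversions, so P = 3/28 ≈ 0.107143 and Q = 6/28 ≈ 0.214286.
Under the Kimura two-parameter model, d = −½ ln(1 − 2P − Q) − ¼ ln(1 − 2Q).
1 − 2P − Q = 0.571428, giving −½ ln(0.571428) = 0.279808.
1 − 2Q = 0.571428, giving −¼ ln(0.571428) = 0.139904.
d = 0.279808 + 0.139904 = 0.419712.

0.420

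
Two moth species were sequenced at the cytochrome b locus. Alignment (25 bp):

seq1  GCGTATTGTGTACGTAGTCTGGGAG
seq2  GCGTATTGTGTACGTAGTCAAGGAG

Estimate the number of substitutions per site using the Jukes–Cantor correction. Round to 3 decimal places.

The sequences differ at 2 of 25 sites (20, 21), so p = 2/25 = 0.08.
d = −(3/4) ln(1 − 4p/3) = −0.75 ln(1 − 0.106667) = −0.75 ln(0.893333)
  = −0.75 × (-0.112796) = 0.084597 substitutions/site.

0.085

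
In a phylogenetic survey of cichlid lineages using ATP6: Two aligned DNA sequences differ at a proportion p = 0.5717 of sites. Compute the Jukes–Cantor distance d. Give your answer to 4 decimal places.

1.0775

d = −(3/4) ln(1 − 4p/3) = −0.75 ln(1 − 0.762267) = −0.75 ln(0.237733)
  = −0.75 × (-1.436607) = 1.077455 substitutions/site.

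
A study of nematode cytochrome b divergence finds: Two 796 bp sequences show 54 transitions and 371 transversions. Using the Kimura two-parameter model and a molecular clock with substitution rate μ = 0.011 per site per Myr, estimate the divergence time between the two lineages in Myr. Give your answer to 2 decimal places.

51.50

P = 54/796 ≈ 0.067839 and Q = 371/796 ≈ 0.46608.
Under the Kimura two-parameter model, d = −½ ln(1 − 2P − Q) − ¼ ln(1 − 2Q).
1 − 2P − Q = 0.398242, giving −½ ln(0.398242) = 0.460348.
1 − 2Q = 0.06784, giving −¼ ln(0.06784) = 0.672651.
d = 0.460348 + 0.672651 = 1.132999.
Under a molecular clock d = 2μt, so t = d/(2μ) = 1.132999 / (2 × 0.011) = 51.50 Myr.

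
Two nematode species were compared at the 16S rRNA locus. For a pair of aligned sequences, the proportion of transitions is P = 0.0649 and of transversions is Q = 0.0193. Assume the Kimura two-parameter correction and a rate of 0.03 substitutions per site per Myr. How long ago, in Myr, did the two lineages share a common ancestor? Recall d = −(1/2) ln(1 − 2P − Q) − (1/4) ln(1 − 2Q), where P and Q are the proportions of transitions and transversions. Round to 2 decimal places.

Under the Kimura two-parameter model, d = −½ ln(1 − 2P − Q) − ¼ ln(1 − 2Q).
1 − 2P − Q = 0.8509, giving −½ ln(0.8509) = 0.080730.
1 − 2Q = 0.9614, giving −¼ ln(0.9614) = 0.009841.
d = 0.080730 + 0.009841 = 0.090571.
Under a molecular clock d = 2μt, so t = d/(2μ) = 0.090571 / (2 × 0.03) = 1.51 Myr.

1.51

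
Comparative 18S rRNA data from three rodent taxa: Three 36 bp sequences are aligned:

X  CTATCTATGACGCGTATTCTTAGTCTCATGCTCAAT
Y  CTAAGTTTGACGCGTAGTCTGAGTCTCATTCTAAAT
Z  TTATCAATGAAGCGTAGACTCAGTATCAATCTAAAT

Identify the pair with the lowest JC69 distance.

X–Y: 7/36 differ, p = 0.194, d = 0.225.
X–Z: 10/36 differ, p = 0.278, d = 0.347.
Y–Z: 10/36 differ, p = 0.278, d = 0.347.
The smallest distance is between X and Y.

X and Y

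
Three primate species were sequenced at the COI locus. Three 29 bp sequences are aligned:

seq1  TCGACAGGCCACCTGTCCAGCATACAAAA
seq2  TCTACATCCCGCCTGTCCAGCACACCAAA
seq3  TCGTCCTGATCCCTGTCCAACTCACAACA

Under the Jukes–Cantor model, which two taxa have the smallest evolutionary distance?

seq1–seq2: 6/29 differ, p = 0.207, d = 0.242.
seq1–seq3: 10/29 differ, p = 0.345, d = 0.462.
seq2–seq3: 11/29 differ, p = 0.379, d = 0.529.
The smallest distance is between seq1 and seq2.

seq1 and seq2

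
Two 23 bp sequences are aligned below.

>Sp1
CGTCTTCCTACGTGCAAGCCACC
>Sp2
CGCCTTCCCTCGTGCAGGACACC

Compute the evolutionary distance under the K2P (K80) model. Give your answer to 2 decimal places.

0.26

Of 23 sites, 3 differences are transitions and 2 are transversions, so P = 3/23 ≈ 0.130435 and Q = 2/23 ≈ 0.086957.
Under the Kimura two-parameter model, d = −½ ln(1 − 2P − Q) − ¼ ln(1 − 2Q).
1 − 2P − Q = 0.652173, giving −½ ln(0.652173) = 0.213723.
1 − 2Q = 0.826086, giving −¼ ln(0.826086) = 0.047764.
d = 0.213723 + 0.047764 = 0.261487.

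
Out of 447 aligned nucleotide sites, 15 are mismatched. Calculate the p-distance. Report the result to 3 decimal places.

0.034

p = 15/447 = 0.033557… ≈ 0.034 (to 3 d.p.).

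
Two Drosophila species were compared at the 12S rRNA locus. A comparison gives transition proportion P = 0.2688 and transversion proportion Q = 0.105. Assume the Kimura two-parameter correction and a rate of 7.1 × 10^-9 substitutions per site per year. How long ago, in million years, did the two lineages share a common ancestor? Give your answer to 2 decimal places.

40.38

Under the Kimura two-parameter model, d = −½ ln(1 − 2P − Q) − ¼ ln(1 − 2Q).
1 − 2P − Q = 0.3574, giving −½ ln(0.3574) = 0.514450.
1 − 2Q = 0.79, giving −¼ ln(0.79) = 0.058931.
d = 0.514450 + 0.058931 = 0.573381.
Under a molecular clock d = 2μt, so t = d/(2μ) = 0.573381 / (2 × 7.1 × 10^-9) = 40.38 million years.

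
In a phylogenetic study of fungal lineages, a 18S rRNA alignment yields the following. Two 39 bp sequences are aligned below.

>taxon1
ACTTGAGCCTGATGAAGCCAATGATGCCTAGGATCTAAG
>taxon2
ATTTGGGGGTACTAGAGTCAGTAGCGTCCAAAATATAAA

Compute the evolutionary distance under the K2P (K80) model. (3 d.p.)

1.084

Of 39 sites, 15 differences are transitions and 4 are transversions, so P = 15/39 ≈ 0.384615 and Q = 4/39 ≈ 0.102564.
Under the Kimura two-parameter model, d = −½ ln(1 − 2P − Q) − ¼ ln(1 − 2Q).
1 − 2P − Q = 0.128206, giving −½ ln(0.128206) = 1.027058.
1 − 2Q = 0.794872, giving −¼ ln(0.794872) = 0.057394.
d = 1.027058 + 0.057394 = 1.084452.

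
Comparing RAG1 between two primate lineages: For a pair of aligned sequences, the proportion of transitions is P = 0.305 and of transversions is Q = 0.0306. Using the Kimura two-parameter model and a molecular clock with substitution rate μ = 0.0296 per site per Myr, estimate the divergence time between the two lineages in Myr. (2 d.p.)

Under the Kimura two-parameter model, d = −½ ln(1 − 2P − Q) − ¼ ln(1 − 2Q).
1 − 2P − Q = 0.3594, giving −½ ln(0.3594) = 0.511660.
1 − 2Q = 0.9388, giving −¼ ln(0.9388) = 0.015788.
d = 0.511660 + 0.015788 = 0.527448.
Under a molecular clock d = 2μt, so t = d/(2μ) = 0.527448 / (2 × 0.0296) = 8.91 Myr.

8.91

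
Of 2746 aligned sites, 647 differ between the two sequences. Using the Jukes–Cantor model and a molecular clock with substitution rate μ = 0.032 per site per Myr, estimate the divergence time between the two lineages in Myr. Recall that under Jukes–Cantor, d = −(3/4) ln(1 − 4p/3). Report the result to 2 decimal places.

p = 647/2746 ≈ 0.235615.
d = −(3/4) ln(1 − 4p/3) = −0.75 ln(1 − 0.314153) = −0.75 ln(0.685847)
  = −0.75 × (-0.377101) = 0.282826 substitutions/site.
Under a molecular clock d = 2μt, so t = d/(2μ) = 0.282826 / (2 × 0.032) = 4.42 Myr.

4.42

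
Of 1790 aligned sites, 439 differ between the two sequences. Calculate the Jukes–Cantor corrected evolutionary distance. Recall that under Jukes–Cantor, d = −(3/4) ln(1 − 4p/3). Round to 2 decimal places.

p = 439/1790 ≈ 0.245251.
d = −(3/4) ln(1 − 4p/3) = −0.75 ln(1 − 0.327001) = −0.75 ln(0.672999)
  = −0.75 × (-0.396011) = 0.297008 substitutions/site.

0.30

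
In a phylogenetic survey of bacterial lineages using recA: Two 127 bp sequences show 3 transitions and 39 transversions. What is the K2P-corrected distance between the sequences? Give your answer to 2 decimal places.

0.46

P = 3/127 ≈ 0.023622 and Q = 39/127 ≈ 0.307087.
Under the Kimura two-parameter model, d = −½ ln(1 − 2P − Q) − ¼ ln(1 − 2Q).
1 − 2P − Q = 0.645669, giving −½ ln(0.645669) = 0.218734.
1 − 2Q = 0.385826, giving −¼ ln(0.385826) = 0.238092.
d = 0.218734 + 0.238092 = 0.456826.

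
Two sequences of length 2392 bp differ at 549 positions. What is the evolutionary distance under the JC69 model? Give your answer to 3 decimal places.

0.274

p = 549/2392 ≈ 0.229515.
d = −(3/4) ln(1 − 4p/3) = −0.75 ln(1 − 0.30602) = −0.75 ln(0.69398)
  = −0.75 × (-0.365312) = 0.273984 substitutions/site.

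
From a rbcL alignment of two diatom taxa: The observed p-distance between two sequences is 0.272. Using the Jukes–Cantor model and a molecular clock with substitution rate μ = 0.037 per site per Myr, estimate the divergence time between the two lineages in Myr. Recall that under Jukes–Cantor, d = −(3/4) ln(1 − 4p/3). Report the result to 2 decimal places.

d = −(3/4) ln(1 − 4p/3) = −0.75 ln(1 − 0.362667) = −0.75 ln(0.637333)
  = −0.75 × (-0.450463) = 0.337847 substitutions/site.
Under a molecular clock d = 2μt, so t = d/(2μ) = 0.337847 / (2 × 0.037) = 4.57 Myr.

4.57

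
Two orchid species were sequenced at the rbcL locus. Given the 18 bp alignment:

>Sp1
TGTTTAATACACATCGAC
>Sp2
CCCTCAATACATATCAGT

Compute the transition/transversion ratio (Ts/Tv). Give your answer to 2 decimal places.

Transitions are A↔G and C↔T; transversions are all other mismatches.
Transitions: 7. Transversions: 1.
R = 7/1 = 7.00.

7.00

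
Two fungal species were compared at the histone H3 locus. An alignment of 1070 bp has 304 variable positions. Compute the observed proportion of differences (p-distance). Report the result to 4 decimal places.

0.2841

p = 304/1070 = 0.284112… ≈ 0.2841 (to 4 d.p.).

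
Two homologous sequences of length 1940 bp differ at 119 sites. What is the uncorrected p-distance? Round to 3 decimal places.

p = 119/1940 = 0.061340… ≈ 0.061 (to 3 d.p.).

0.061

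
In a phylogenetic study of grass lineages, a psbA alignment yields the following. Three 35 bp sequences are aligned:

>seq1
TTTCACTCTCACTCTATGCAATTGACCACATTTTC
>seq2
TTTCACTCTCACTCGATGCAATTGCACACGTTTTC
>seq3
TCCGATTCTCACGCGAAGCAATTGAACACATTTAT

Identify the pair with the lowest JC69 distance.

seq1–seq2: 4/35 differ, p = 0.114, d = 0.124.
seq1–seq3: 10/35 differ, p = 0.286, d = 0.360.
seq2–seq3: 10/35 differ, p = 0.286, d = 0.360.
The smallest distance is between seq1 and seq2.

seq1 and seq2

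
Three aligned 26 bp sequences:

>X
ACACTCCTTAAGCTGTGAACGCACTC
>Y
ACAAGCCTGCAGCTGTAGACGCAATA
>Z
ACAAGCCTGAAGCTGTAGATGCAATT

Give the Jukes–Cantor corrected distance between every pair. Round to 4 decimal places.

d(X,Y) = 0.3961, d(X,Z) = 0.3961, d(Y,Z) = 0.1253

X–Y: 8/26 sites differ → p ≈ 0.307692, d = −0.75 ln(1 − 0.410256) = 0.396050 ≈ 0.3961.
X–Z: 8/26 sites differ → p ≈ 0.307692, d = −0.75 ln(1 − 0.410256) = 0.396050 ≈ 0.3961.
Y–Z: 3/26 sites differ → p ≈ 0.115385, d = −0.75 ln(1 − 0.153847) = 0.125291 ≈ 0.1253.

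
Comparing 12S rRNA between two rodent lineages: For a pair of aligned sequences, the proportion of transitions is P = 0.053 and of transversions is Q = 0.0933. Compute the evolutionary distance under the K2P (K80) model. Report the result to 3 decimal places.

Under the Kimura two-parameter model, d = −½ ln(1 − 2P − Q) − ¼ ln(1 − 2Q).
1 − 2P − Q = 0.8007, giving −½ ln(0.8007) = 0.111134.
1 − 2Q = 0.8134, giving −¼ ln(0.8134) = 0.051633.
d = 0.111134 + 0.051633 = 0.162767.

0.163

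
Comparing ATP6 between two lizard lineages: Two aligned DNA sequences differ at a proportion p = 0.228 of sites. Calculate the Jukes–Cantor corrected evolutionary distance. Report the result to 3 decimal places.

d = −(3/4) ln(1 − 4p/3) = −0.75 ln(1 − 0.304) = −0.75 ln(0.696)
  = −0.75 × (-0.362406) = 0.271805 substitutions/site.

0.272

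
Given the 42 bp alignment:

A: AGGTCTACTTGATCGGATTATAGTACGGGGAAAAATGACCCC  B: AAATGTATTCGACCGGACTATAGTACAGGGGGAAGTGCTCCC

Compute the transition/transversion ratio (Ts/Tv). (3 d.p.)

Transitions are A↔G and C↔T; transversions are all other mismatches.
Transitions: 11. Transversions: 2.
R = 11/2 = 5.500.

5.500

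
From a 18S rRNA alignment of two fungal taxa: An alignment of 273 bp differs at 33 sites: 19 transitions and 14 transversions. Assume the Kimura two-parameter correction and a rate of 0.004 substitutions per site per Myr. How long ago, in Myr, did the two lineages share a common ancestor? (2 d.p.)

P = 19/273 ≈ 0.069597 and Q = 14/273 ≈ 0.051282.
Under the Kimura two-parameter model, d = −½ ln(1 − 2P − Q) − ¼ ln(1 − 2Q).
1 − 2P − Q = 0.809524, giving −½ ln(0.809524) = 0.105654.
1 − 2Q = 0.897436, giving −¼ ln(0.897436) = 0.027053.
d = 0.105654 + 0.027053 = 0.132707.
Under a molecular clock d = 2μt, so t = d/(2μ) = 0.132707 / (2 × 0.004) = 16.59 Myr.

16.59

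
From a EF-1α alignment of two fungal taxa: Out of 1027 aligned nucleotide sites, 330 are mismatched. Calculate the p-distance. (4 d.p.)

p = 330/1027 = 0.321324… ≈ 0.3213 (to 4 d.p.).

0.3213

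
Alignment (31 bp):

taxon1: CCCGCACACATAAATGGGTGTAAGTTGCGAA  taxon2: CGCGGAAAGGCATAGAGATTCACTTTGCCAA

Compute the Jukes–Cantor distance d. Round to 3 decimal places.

0.777

The sequences differ at 15 of 31 sites, so p = 15/31 ≈ 0.483871.
d = −(3/4) ln(1 − 4p/3) = −0.75 ln(1 − 0.645161) = −0.75 ln(0.354839)
  = −0.75 × (-1.036091) = 0.777068 substitutions/site.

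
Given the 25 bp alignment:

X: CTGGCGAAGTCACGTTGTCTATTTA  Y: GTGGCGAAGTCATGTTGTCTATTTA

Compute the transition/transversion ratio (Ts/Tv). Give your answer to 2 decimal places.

Transitions are A↔G and C↔T; transversions are all other mismatches.
Transitions: 1. Transversions: 1.
R = 1/1 = 1.00.

1.00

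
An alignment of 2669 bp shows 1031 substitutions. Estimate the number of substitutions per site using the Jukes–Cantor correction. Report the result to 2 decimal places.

0.54

p = 1031/2669 ≈ 0.386287.
d = −(3/4) ln(1 − 4p/3) = −0.75 ln(1 − 0.515049) = −0.75 ln(0.484951)
  = −0.75 × (-0.723707) = 0.542780 substitutions/site.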